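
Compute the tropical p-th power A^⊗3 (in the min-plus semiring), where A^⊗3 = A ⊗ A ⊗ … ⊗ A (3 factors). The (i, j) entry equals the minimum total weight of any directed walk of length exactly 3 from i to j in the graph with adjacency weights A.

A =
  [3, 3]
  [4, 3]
A^⊗3 =
  [9, 9]
  [10, 9]

Each entry (A^⊗3)_ij equals the minimum over all length-3 walks i = v_0 → v_1 → … → v_3 = j of Σ_t A[v_t][v_{t+1}]. For example, for (i, j) = (0, 1) we minimise over 4 possible intermediate vertex sequences; the minimum is 9, attained along the walk 0 → 0 → 0 → 1.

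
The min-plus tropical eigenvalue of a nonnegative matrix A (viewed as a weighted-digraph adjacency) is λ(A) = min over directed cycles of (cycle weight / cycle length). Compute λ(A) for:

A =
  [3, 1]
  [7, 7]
λ(A) = 3

Enumerate directed cycles and compute their means (weight / length). Sample:
  cycle 0 → 0: weight = 3, length = 1, mean = 3/1 ≈ 3.000
  cycle 1 → 1: weight = 7, length = 1, mean = 7/1 ≈ 7.000
  cycle 0 → 1 → 0: weight = 8, length = 2, mean = 8/2 ≈ 4.000
  cycle 1 → 0 → 1: weight = 8, length = 2, mean = 8/2 ≈ 4.000
Minimum mean = 3.000, attained e.g. along the cycle 0 → 0 with weight 3 and length 1. So λ(A) = 3/1 = 3.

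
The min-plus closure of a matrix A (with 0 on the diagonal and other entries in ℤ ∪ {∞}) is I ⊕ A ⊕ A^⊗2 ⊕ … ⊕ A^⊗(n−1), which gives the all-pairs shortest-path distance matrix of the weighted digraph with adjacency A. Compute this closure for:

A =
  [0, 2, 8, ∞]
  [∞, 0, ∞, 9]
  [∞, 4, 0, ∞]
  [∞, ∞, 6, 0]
Closure =
  [0, 2, 8, 11]
  [∞, 0, 15, 9]
  [∞, 4, 0, 13]
  [∞, 10, 6, 0]

This is the Floyd-Warshall all-pairs shortest-path computation. For each intermediate vertex k = 0, 1, …, 3, update dist[i][j] ← min(dist[i][j], dist[i][k] + dist[k][j]). The final matrix gives, for each (i, j), the minimum total weight of any directed path from i to j (possibly empty when i = j).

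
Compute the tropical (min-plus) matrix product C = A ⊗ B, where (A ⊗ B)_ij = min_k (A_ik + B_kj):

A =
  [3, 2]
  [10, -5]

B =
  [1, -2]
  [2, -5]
A ⊗ B =
  [4, -3]
  [-3, -10]

Apply the min-plus product entry-by-entry:
  C[0][0] = min over k of (A[0][0] + B[0][0] = 3 + 1 = 4, A[0][1] + B[1][0] = 2 + 2 = 4) = 4 (attained at k = 0)
  C[0][1] = min over k of (A[0][0] + B[0][1] = 3 + -2 = 1, A[0][1] + B[1][1] = 2 + -5 = -3) = -3 (attained at k = 1)
  C[1][0] = min over k of (A[1][0] + B[0][0] = 10 + 1 = 11, A[1][1] + B[1][0] = -5 + 2 = -3) = -3 (attained at k = 1)
  C[1][1] = min over k of (A[1][0] + B[0][1] = 10 + -2 = 8, A[1][1] + B[1][1] = -5 + -5 = -10) = -10 (attained at k = 1)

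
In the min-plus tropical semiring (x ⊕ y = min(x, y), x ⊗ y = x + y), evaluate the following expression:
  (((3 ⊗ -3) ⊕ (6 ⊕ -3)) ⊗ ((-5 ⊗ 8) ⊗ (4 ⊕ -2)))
(((3 ⊗ -3) ⊕ (6 ⊕ -3)) ⊗ ((-5 ⊗ 8) ⊗ (4 ⊕ -2))) = -2

Expand innermost to outermost. Recall ⊕ takes the minimum of its arguments and ⊗ takes their sum. Working out the expression (((3 ⊗ -3) ⊕ (6 ⊕ -3)) ⊗ ((-5 ⊗ 8) ⊗ (4 ⊕ -2))) gives -2.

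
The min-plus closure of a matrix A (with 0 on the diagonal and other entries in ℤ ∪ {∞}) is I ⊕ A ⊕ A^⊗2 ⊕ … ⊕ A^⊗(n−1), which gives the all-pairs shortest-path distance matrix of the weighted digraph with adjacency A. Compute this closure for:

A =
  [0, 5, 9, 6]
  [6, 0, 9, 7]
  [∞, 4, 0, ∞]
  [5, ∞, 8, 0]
Closure =
  [0, 5, 9, 6]
  [6, 0, 9, 7]
  [10, 4, 0, 11]
  [5, 10, 8, 0]

This is the Floyd-Warshall all-pairs shortest-path computation. For each intermediate vertex k = 0, 1, …, 3, update dist[i][j] ← min(dist[i][j], dist[i][k] + dist[k][j]). The final matrix gives, for each (i, j), the minimum total weight of any directed path from i to j (possibly empty when i = j).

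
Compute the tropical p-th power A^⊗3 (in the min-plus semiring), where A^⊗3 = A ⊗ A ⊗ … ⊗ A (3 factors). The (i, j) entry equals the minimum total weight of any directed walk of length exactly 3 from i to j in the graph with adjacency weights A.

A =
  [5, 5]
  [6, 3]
A^⊗3 =
  [14, 11]
  [12, 9]

Each entry (A^⊗3)_ij equals the minimum over all length-3 walks i = v_0 → v_1 → … → v_3 = j of Σ_t A[v_t][v_{t+1}]. For example, for (i, j) = (0, 1) we minimise over 4 possible intermediate vertex sequences; the minimum is 11, attained along the walk 0 → 1 → 1 → 1.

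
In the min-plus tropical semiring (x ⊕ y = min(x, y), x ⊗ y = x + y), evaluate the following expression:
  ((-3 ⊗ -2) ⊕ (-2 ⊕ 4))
((-3 ⊗ -2) ⊕ (-2 ⊕ 4)) = -5

Expand innermost to outermost. Recall ⊕ takes the minimum of its arguments and ⊗ takes their sum. Working out the expression ((-3 ⊗ -2) ⊕ (-2 ⊕ 4)) gives -5.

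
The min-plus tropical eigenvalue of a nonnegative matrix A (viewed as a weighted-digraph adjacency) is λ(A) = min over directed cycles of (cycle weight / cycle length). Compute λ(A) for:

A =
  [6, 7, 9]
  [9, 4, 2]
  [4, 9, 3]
λ(A) = 3

Enumerate directed cycles and compute their means (weight / length). Sample:
  cycle 0 → 0: weight = 6, length = 1, mean = 6/1 ≈ 6.000
  cycle 1 → 1: weight = 4, length = 1, mean = 4/1 ≈ 4.000
  cycle 2 → 2: weight = 3, length = 1, mean = 3/1 ≈ 3.000
  cycle 0 → 1 → 0: weight = 16, length = 2, mean = 16/2 ≈ 8.000
  cycle 0 → 2 → 0: weight = 13, length = 2, mean = 13/2 ≈ 6.500
  cycle 1 → 0 → 1: weight = 16, length = 2, mean = 16/2 ≈ 8.000
Minimum mean = 3.000, attained e.g. along the cycle 2 → 2 with weight 3 and length 1. So λ(A) = 3/1 = 3.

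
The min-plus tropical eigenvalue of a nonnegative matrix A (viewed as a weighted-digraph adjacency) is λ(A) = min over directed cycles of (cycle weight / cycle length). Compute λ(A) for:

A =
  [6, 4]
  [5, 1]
λ(A) = 1

Enumerate directed cycles and compute their means (weight / length). Sample:
  cycle 0 → 0: weight = 6, length = 1, mean = 6/1 ≈ 6.000
  cycle 1 → 1: weight = 1, length = 1, mean = 1/1 ≈ 1.000
  cycle 0 → 1 → 0: weight = 9, length = 2, mean = 9/2 ≈ 4.500
  cycle 1 → 0 → 1: weight = 9, length = 2, mean = 9/2 ≈ 4.500
Minimum mean = 1.000, attained e.g. along the cycle 1 → 1 with weight 1 and length 1. So λ(A) = 1/1 = 1.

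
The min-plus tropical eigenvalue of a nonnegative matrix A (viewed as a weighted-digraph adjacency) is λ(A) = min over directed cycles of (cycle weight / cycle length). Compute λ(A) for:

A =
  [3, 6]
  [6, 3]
λ(A) = 3

Enumerate directed cycles and compute their means (weight / length). Sample:
  cycle 0 → 0: weight = 3, length = 1, mean = 3/1 ≈ 3.000
  cycle 1 → 1: weight = 3, length = 1, mean = 3/1 ≈ 3.000
  cycle 0 → 1 → 0: weight = 12, length = 2, mean = 12/2 ≈ 6.000
  cycle 1 → 0 → 1: weight = 12, length = 2, mean = 12/2 ≈ 6.000
Minimum mean = 3.000, attained e.g. along the cycle 0 → 0 with weight 3 and length 1. So λ(A) = 3/1 = 3.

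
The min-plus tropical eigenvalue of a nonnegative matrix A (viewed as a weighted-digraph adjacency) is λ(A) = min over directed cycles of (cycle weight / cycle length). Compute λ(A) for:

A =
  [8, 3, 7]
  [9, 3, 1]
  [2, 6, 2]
λ(A) = 2

Enumerate directed cycles and compute their means (weight / length). Sample:
  cycle 0 → 0: weight = 8, length = 1, mean = 8/1 ≈ 8.000
  cycle 1 → 1: weight = 3, length = 1, mean = 3/1 ≈ 3.000
  cycle 2 → 2: weight = 2, length = 1, mean = 2/1 ≈ 2.000
  cycle 0 → 1 → 0: weight = 12, length = 2, mean = 12/2 ≈ 6.000
  cycle 0 → 2 → 0: weight = 9, length = 2, mean = 9/2 ≈ 4.500
  cycle 1 → 0 → 1: weight = 12, length = 2, mean = 12/2 ≈ 6.000
Minimum mean = 2.000, attained e.g. along the cycle 2 → 2 with weight 2 and length 1. So λ(A) = 2/1 = 2.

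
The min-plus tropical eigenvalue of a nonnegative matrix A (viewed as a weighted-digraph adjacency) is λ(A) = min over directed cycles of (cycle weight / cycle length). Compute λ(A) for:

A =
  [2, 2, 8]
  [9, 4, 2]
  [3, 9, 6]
λ(A) = 2

Enumerate directed cycles and compute their means (weight / length). Sample:
  cycle 0 → 0: weight = 2, length = 1, mean = 2/1 ≈ 2.000
  cycle 1 → 1: weight = 4, length = 1, mean = 4/1 ≈ 4.000
  cycle 2 → 2: weight = 6, length = 1, mean = 6/1 ≈ 6.000
  cycle 0 → 1 → 0: weight = 11, length = 2, mean = 11/2 ≈ 5.500
  cycle 0 → 2 → 0: weight = 11, length = 2, mean = 11/2 ≈ 5.500
  cycle 1 → 0 → 1: weight = 11, length = 2, mean = 11/2 ≈ 5.500
Minimum mean = 2.000, attained e.g. along the cycle 0 → 0 with weight 2 and length 1. So λ(A) = 2/1 = 2.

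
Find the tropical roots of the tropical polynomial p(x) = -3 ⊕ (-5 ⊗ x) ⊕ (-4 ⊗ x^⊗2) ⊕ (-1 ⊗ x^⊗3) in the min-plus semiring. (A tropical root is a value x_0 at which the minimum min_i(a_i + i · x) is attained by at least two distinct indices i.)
Roots: {-3, -1, 2}

Each tropical root is a break point of the lower envelope of the lines y = a_i + i · x (there are 4 lines, with slopes 0, 1, ..., 3). Only the lines that attain the minimum somewhere contribute to roots; other lines are dominated. Here the surviving (envelope) indices are i = 3, i = 2, i = 1, i = 0.
Intersections between consecutive envelope lines give the roots: for adjacent envelope indices i < j the intersection is x = (a_i − a_j) / (j − i). Reading off the sorted break points: {-3, -1, 2}.
Verification: at each break x_0, at least two indices attain the minimum of min_i(a_i + i · x_0).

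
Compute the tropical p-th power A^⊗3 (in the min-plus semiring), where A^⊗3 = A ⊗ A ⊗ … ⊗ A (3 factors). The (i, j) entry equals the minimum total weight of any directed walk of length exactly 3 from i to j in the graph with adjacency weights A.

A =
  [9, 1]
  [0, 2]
A^⊗3 =
  [3, 2]
  [1, 3]

Each entry (A^⊗3)_ij equals the minimum over all length-3 walks i = v_0 → v_1 → … → v_3 = j of Σ_t A[v_t][v_{t+1}]. For example, for (i, j) = (0, 1) we minimise over 4 possible intermediate vertex sequences; the minimum is 2, attained along the walk 0 → 1 → 0 → 1.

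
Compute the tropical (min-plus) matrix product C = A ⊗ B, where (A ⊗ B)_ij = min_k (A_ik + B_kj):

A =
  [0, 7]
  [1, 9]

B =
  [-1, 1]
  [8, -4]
A ⊗ B =
  [-1, 1]
  [0, 2]

Apply the min-plus product entry-by-entry:
  C[0][0] = min over k of (A[0][0] + B[0][0] = 0 + -1 = -1, A[0][1] + B[1][0] = 7 + 8 = 15) = -1 (attained at k = 0)
  C[0][1] = min over k of (A[0][0] + B[0][1] = 0 + 1 = 1, A[0][1] + B[1][1] = 7 + -4 = 3) = 1 (attained at k = 0)
  C[1][0] = min over k of (A[1][0] + B[0][0] = 1 + -1 = 0, A[1][1] + B[1][0] = 9 + 8 = 17) = 0 (attained at k = 0)
  C[1][1] = min over k of (A[1][0] + B[0][1] = 1 + 1 = 2, A[1][1] + B[1][1] = 9 + -4 = 5) = 2 (attained at k = 0)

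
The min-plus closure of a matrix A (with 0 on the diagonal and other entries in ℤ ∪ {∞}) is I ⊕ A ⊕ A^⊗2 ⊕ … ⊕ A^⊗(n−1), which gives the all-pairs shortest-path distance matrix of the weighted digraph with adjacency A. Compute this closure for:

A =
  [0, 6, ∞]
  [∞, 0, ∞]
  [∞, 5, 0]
Closure =
  [0, 6, ∞]
  [∞, 0, ∞]
  [∞, 5, 0]

This is the Floyd-Warshall all-pairs shortest-path computation. For each intermediate vertex k = 0, 1, …, 2, update dist[i][j] ← min(dist[i][j], dist[i][k] + dist[k][j]). The final matrix gives, for each (i, j), the minimum total weight of any directed path from i to j (possibly empty when i = j).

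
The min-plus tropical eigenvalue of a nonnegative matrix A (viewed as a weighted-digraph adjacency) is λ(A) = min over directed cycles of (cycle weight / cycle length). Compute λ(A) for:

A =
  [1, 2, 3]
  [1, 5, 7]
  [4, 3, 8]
λ(A) = 1

Enumerate directed cycles and compute their means (weight / length). Sample:
  cycle 0 → 0: weight = 1, length = 1, mean = 1/1 ≈ 1.000
  cycle 1 → 1: weight = 5, length = 1, mean = 5/1 ≈ 5.000
  cycle 2 → 2: weight = 8, length = 1, mean = 8/1 ≈ 8.000
  cycle 0 → 1 → 0: weight = 3, length = 2, mean = 3/2 ≈ 1.500
  cycle 0 → 2 → 0: weight = 7, length = 2, mean = 7/2 ≈ 3.500
  cycle 1 → 0 → 1: weight = 3, length = 2, mean = 3/2 ≈ 1.500
Minimum mean = 1.000, attained e.g. along the cycle 0 → 0 with weight 1 and length 1. So λ(A) = 1/1 = 1.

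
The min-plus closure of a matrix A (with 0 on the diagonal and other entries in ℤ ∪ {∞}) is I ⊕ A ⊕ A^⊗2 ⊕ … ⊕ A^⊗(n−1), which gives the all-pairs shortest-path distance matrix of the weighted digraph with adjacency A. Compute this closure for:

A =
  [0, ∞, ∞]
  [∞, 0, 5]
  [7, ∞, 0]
Closure =
  [0, ∞, ∞]
  [12, 0, 5]
  [7, ∞, 0]

This is the Floyd-Warshall all-pairs shortest-path computation. For each intermediate vertex k = 0, 1, …, 2, update dist[i][j] ← min(dist[i][j], dist[i][k] + dist[k][j]). The final matrix gives, for each (i, j), the minimum total weight of any directed path from i to j (possibly empty when i = j).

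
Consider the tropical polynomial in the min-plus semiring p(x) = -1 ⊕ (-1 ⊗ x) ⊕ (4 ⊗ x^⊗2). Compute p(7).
p(7) = -1

A tropical monomial a ⊗ x^⊗i evaluates to a + i · x. Evaluating each term at x = 7:
  Term 0 contributes -1 + 0 · 7 = -1
  Term 1 contributes -1 + 1 · 7 = 6
  Term 2 contributes 4 + 2 · 7 = 18
p(7) = ⊕ of these = min[-1, 6, 18] = -1.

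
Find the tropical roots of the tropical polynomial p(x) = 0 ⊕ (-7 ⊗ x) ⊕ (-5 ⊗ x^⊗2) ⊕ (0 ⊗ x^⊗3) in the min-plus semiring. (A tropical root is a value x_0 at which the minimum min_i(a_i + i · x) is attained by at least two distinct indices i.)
Roots: {-5, -2, 7}

Each tropical root is a break point of the lower envelope of the lines y = a_i + i · x (there are 4 lines, with slopes 0, 1, ..., 3). Only the lines that attain the minimum somewhere contribute to roots; other lines are dominated. Here the surviving (envelope) indices are i = 3, i = 2, i = 1, i = 0.
Intersections between consecutive envelope lines give the roots: for adjacent envelope indices i < j the intersection is x = (a_i − a_j) / (j − i). Reading off the sorted break points: {-5, -2, 7}.
Verification: at each break x_0, at least two indices attain the minimum of min_i(a_i + i · x_0).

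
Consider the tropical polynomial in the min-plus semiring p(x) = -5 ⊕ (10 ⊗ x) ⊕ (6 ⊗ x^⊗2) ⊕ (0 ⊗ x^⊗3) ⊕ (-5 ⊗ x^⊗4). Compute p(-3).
p(-3) = -17

A tropical monomial a ⊗ x^⊗i evaluates to a + i · x. Evaluating each term at x = -3:
  Term 0 contributes -5 + 0 · -3 = -5
  Term 1 contributes 10 + 1 · -3 = 7
  Term 2 contributes 6 + 2 · -3 = 0
  Term 3 contributes 0 + 3 · -3 = -9
  Term 4 contributes -5 + 4 · -3 = -17
p(-3) = ⊕ of these = min[-5, 7, 0, -9, -17] = -17.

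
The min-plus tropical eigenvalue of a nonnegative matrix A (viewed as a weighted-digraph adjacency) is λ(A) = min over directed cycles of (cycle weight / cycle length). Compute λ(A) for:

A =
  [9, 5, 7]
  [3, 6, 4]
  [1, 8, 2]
λ(A) = 2

Enumerate directed cycles and compute their means (weight / length). Sample:
  cycle 0 → 0: weight = 9, length = 1, mean = 9/1 ≈ 9.000
  cycle 1 → 1: weight = 6, length = 1, mean = 6/1 ≈ 6.000
  cycle 2 → 2: weight = 2, length = 1, mean = 2/1 ≈ 2.000
  cycle 0 → 1 → 0: weight = 8, length = 2, mean = 8/2 ≈ 4.000
  cycle 0 → 2 → 0: weight = 8, length = 2, mean = 8/2 ≈ 4.000
  cycle 1 → 0 → 1: weight = 8, length = 2, mean = 8/2 ≈ 4.000
Minimum mean = 2.000, attained e.g. along the cycle 2 → 2 with weight 2 and length 1. So λ(A) = 2/1 = 2.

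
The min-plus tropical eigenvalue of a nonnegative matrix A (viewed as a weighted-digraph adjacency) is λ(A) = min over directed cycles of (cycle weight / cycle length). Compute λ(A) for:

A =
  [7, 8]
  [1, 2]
λ(A) = 2

Enumerate directed cycles and compute their means (weight / length). Sample:
  cycle 0 → 0: weight = 7, length = 1, mean = 7/1 ≈ 7.000
  cycle 1 → 1: weight = 2, length = 1, mean = 2/1 ≈ 2.000
  cycle 0 → 1 → 0: weight = 9, length = 2, mean = 9/2 ≈ 4.500
  cycle 1 → 0 → 1: weight = 9, length = 2, mean = 9/2 ≈ 4.500
Minimum mean = 2.000, attained e.g. along the cycle 1 → 1 with weight 2 and length 1. So λ(A) = 2/1 = 2.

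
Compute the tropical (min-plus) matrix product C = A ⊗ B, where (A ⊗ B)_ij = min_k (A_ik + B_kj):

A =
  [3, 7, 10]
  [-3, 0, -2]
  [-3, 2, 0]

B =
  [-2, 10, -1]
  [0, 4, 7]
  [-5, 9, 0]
A ⊗ B =
  [1, 11, 2]
  [-7, 4, -4]
  [-5, 6, -4]

Apply the min-plus product entry-by-entry:
  C[0][0] = min over k of (A[0][0] + B[0][0] = 3 + -2 = 1, A[0][1] + B[1][0] = 7 + 0 = 7, A[0][2] + B[2][0] = 10 + -5 = 5) = 1 (attained at k = 0)
  C[0][1] = min over k of (A[0][0] + B[0][1] = 3 + 10 = 13, A[0][1] + B[1][1] = 7 + 4 = 11, A[0][2] + B[2][1] = 10 + 9 = 19) = 11 (attained at k = 1)
  C[0][2] = min over k of (A[0][0] + B[0][2] = 3 + -1 = 2, A[0][1] + B[1][2] = 7 + 7 = 14, A[0][2] + B[2][2] = 10 + 0 = 10) = 2 (attained at k = 0)
  C[1][0] = min over k of (A[1][0] + B[0][0] = -3 + -2 = -5, A[1][1] + B[1][0] = 0 + 0 = 0, A[1][2] + B[2][0] = -2 + -5 = -7) = -7 (attained at k = 2)
  C[1][1] = min over k of (A[1][0] + B[0][1] = -3 + 10 = 7, A[1][1] + B[1][1] = 0 + 4 = 4, A[1][2] + B[2][1] = -2 + 9 = 7) = 4 (attained at k = 1)
  C[1][2] = min over k of (A[1][0] + B[0][2] = -3 + -1 = -4, A[1][1] + B[1][2] = 0 + 7 = 7, A[1][2] + B[2][2] = -2 + 0 = -2) = -4 (attained at k = 0)
  C[2][0] = min over k of (A[2][0] + B[0][0] = -3 + -2 = -5, A[2][1] + B[1][0] = 2 + 0 = 2, A[2][2] + B[2][0] = 0 + -5 = -5) = -5 (attained at k = 0)
  C[2][1] = min over k of (A[2][0] + B[0][1] = -3 + 10 = 7, A[2][1] + B[1][1] = 2 + 4 = 6, A[2][2] + B[2][1] = 0 + 9 = 9) = 6 (attained at k = 1)
  C[2][2] = min over k of (A[2][0] + B[0][2] = -3 + -1 = -4, A[2][1] + B[1][2] = 2 + 7 = 9, A[2][2] + B[2][2] = 0 + 0 = 0) = -4 (attained at k = 0)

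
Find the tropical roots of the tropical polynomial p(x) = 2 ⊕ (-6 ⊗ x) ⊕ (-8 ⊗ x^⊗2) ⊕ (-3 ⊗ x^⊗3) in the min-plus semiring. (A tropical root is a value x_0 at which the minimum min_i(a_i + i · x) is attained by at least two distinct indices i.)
Roots: {-5, 2, 8}

Each tropical root is a break point of the lower envelope of the lines y = a_i + i · x (there are 4 lines, with slopes 0, 1, ..., 3). Only the lines that attain the minimum somewhere contribute to roots; other lines are dominated. Here the surviving (envelope) indices are i = 3, i = 2, i = 1, i = 0.
Intersections between consecutive envelope lines give the roots: for adjacent envelope indices i < j the intersection is x = (a_i − a_j) / (j − i). Reading off the sorted break points: {-5, 2, 8}.
Verification: at each break x_0, at least two indices attain the minimum of min_i(a_i + i · x_0).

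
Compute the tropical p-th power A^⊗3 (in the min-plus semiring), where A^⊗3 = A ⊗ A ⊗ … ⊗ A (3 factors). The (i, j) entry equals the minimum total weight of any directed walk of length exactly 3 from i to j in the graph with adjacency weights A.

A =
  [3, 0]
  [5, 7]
A^⊗3 =
  [8, 5]
  [10, 8]

Each entry (A^⊗3)_ij equals the minimum over all length-3 walks i = v_0 → v_1 → … → v_3 = j of Σ_t A[v_t][v_{t+1}]. For example, for (i, j) = (0, 1) we minimise over 4 possible intermediate vertex sequences; the minimum is 5, attained along the walk 0 → 1 → 0 → 1.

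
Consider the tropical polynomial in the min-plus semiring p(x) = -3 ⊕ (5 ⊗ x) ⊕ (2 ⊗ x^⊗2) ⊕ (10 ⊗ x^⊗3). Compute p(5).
p(5) = -3

A tropical monomial a ⊗ x^⊗i evaluates to a + i · x. Evaluating each term at x = 5:
  Term 0 contributes -3 + 0 · 5 = -3
  Term 1 contributes 5 + 1 · 5 = 10
  Term 2 contributes 2 + 2 · 5 = 12
  Term 3 contributes 10 + 3 · 5 = 25
p(5) = ⊕ of these = min[-3, 10, 12, 25] = -3.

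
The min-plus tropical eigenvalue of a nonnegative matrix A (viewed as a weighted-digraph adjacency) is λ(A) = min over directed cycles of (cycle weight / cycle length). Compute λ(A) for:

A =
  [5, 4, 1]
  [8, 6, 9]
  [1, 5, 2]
λ(A) = 1

Enumerate directed cycles and compute their means (weight / length). Sample:
  cycle 0 → 0: weight = 5, length = 1, mean = 5/1 ≈ 5.000
  cycle 1 → 1: weight = 6, length = 1, mean = 6/1 ≈ 6.000
  cycle 2 → 2: weight = 2, length = 1, mean = 2/1 ≈ 2.000
  cycle 0 → 1 → 0: weight = 12, length = 2, mean = 12/2 ≈ 6.000
  cycle 0 → 2 → 0: weight = 2, length = 2, mean = 2/2 ≈ 1.000
  cycle 1 → 0 → 1: weight = 12, length = 2, mean = 12/2 ≈ 6.000
Minimum mean = 1.000, attained e.g. along the cycle 0 → 2 → 0 with weight 2 and length 2. So λ(A) = 2/2 = 1.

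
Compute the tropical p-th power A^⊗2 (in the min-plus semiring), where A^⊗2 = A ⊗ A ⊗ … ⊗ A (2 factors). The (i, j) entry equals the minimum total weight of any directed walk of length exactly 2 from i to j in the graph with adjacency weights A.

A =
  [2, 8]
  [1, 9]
A^⊗2 =
  [4, 10]
  [3, 9]

Each entry (A^⊗2)_ij equals the minimum over all length-2 walks i = v_0 → v_1 → … → v_2 = j of Σ_t A[v_t][v_{t+1}]. For example, for (i, j) = (0, 1) we minimise over 2 possible intermediate vertex sequences; the minimum is 10, attained along the walk 0 → 0 → 1.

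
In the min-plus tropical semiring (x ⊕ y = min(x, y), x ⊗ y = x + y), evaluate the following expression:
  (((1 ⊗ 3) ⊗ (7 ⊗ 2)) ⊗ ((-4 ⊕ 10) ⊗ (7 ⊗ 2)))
(((1 ⊗ 3) ⊗ (7 ⊗ 2)) ⊗ ((-4 ⊕ 10) ⊗ (7 ⊗ 2))) = 18

Expand innermost to outermost. Recall ⊕ takes the minimum of its arguments and ⊗ takes their sum. Working out the expression (((1 ⊗ 3) ⊗ (7 ⊗ 2)) ⊗ ((-4 ⊕ 10) ⊗ (7 ⊗ 2))) gives 18.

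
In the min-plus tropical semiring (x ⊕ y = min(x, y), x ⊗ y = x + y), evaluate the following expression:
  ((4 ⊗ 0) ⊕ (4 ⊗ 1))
((4 ⊗ 0) ⊕ (4 ⊗ 1)) = 4

Expand innermost to outermost. Recall ⊕ takes the minimum of its arguments and ⊗ takes their sum. Working out the expression ((4 ⊗ 0) ⊕ (4 ⊗ 1)) gives 4.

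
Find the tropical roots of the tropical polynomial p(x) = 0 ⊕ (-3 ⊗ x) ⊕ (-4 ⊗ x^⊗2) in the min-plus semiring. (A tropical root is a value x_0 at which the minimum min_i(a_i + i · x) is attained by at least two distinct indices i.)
Roots: {1, 3}

Each tropical root is a break point of the lower envelope of the lines y = a_i + i · x (there are 3 lines, with slopes 0, 1, ..., 2). Only the lines that attain the minimum somewhere contribute to roots; other lines are dominated. Here the surviving (envelope) indices are i = 2, i = 1, i = 0.
Intersections between consecutive envelope lines give the roots: for adjacent envelope indices i < j the intersection is x = (a_i − a_j) / (j − i). Reading off the sorted break points: {1, 3}.
Verification: at each break x_0, at least two indices attain the minimum of min_i(a_i + i · x_0).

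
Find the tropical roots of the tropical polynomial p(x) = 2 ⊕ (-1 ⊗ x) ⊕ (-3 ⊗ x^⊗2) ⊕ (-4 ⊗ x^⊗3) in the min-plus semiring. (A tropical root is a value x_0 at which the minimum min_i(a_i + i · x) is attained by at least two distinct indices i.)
Roots: {1, 2, 3}

Each tropical root is a break point of the lower envelope of the lines y = a_i + i · x (there are 4 lines, with slopes 0, 1, ..., 3). Only the lines that attain the minimum somewhere contribute to roots; other lines are dominated. Here the surviving (envelope) indices are i = 3, i = 2, i = 1, i = 0.
Intersections between consecutive envelope lines give the roots: for adjacent envelope indices i < j the intersection is x = (a_i − a_j) / (j − i). Reading off the sorted break points: {1, 2, 3}.
Verification: at each break x_0, at least two indices attain the minimum of min_i(a_i + i · x_0).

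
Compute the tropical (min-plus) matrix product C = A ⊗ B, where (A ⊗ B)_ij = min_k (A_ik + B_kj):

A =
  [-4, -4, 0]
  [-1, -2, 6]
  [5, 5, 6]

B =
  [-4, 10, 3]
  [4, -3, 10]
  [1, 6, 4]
A ⊗ B =
  [-8, -7, -1]
  [-5, -5, 2]
  [1, 2, 8]

Apply the min-plus product entry-by-entry:
  C[0][0] = min over k of (A[0][0] + B[0][0] = -4 + -4 = -8, A[0][1] + B[1][0] = -4 + 4 = 0, A[0][2] + B[2][0] = 0 + 1 = 1) = -8 (attained at k = 0)
  C[0][1] = min over k of (A[0][0] + B[0][1] = -4 + 10 = 6, A[0][1] + B[1][1] = -4 + -3 = -7, A[0][2] + B[2][1] = 0 + 6 = 6) = -7 (attained at k = 1)
  C[0][2] = min over k of (A[0][0] + B[0][2] = -4 + 3 = -1, A[0][1] + B[1][2] = -4 + 10 = 6, A[0][2] + B[2][2] = 0 + 4 = 4) = -1 (attained at k = 0)
  C[1][0] = min over k of (A[1][0] + B[0][0] = -1 + -4 = -5, A[1][1] + B[1][0] = -2 + 4 = 2, A[1][2] + B[2][0] = 6 + 1 = 7) = -5 (attained at k = 0)
  C[1][1] = min over k of (A[1][0] + B[0][1] = -1 + 10 = 9, A[1][1] + B[1][1] = -2 + -3 = -5, A[1][2] + B[2][1] = 6 + 6 = 12) = -5 (attained at k = 1)
  C[1][2] = min over k of (A[1][0] + B[0][2] = -1 + 3 = 2, A[1][1] + B[1][2] = -2 + 10 = 8, A[1][2] + B[2][2] = 6 + 4 = 10) = 2 (attained at k = 0)
  C[2][0] = min over k of (A[2][0] + B[0][0] = 5 + -4 = 1, A[2][1] + B[1][0] = 5 + 4 = 9, A[2][2] + B[2][0] = 6 + 1 = 7) = 1 (attained at k = 0)
  C[2][1] = min over k of (A[2][0] + B[0][1] = 5 + 10 = 15, A[2][1] + B[1][1] = 5 + -3 = 2, A[2][2] + B[2][1] = 6 + 6 = 12) = 2 (attained at k = 1)
  C[2][2] = min over k of (A[2][0] + B[0][2] = 5 + 3 = 8, A[2][1] + B[1][2] = 5 + 10 = 15, A[2][2] + B[2][2] = 6 + 4 = 10) = 8 (attained at k = 0)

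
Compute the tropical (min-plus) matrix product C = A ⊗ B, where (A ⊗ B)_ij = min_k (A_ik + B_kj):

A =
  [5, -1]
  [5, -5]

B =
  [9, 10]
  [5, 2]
A ⊗ B =
  [4, 1]
  [0, -3]

Apply the min-plus product entry-by-entry:
  C[0][0] = min over k of (A[0][0] + B[0][0] = 5 + 9 = 14, A[0][1] + B[1][0] = -1 + 5 = 4) = 4 (attained at k = 1)
  C[0][1] = min over k of (A[0][0] + B[0][1] = 5 + 10 = 15, A[0][1] + B[1][1] = -1 + 2 = 1) = 1 (attained at k = 1)
  C[1][0] = min over k of (A[1][0] + B[0][0] = 5 + 9 = 14, A[1][1] + B[1][0] = -5 + 5 = 0) = 0 (attained at k = 1)
  C[1][1] = min over k of (A[1][0] + B[0][1] = 5 + 10 = 15, A[1][1] + B[1][1] = -5 + 2 = -3) = -3 (attained at k = 1)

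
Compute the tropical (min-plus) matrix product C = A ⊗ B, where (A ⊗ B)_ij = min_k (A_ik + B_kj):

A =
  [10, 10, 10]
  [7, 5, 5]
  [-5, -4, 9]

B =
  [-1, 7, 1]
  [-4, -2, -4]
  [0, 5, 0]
A ⊗ B =
  [6, 8, 6]
  [1, 3, 1]
  [-8, -6, -8]

Apply the min-plus product entry-by-entry:
  C[0][0] = min over k of (A[0][0] + B[0][0] = 10 + -1 = 9, A[0][1] + B[1][0] = 10 + -4 = 6, A[0][2] + B[2][0] = 10 + 0 = 10) = 6 (attained at k = 1)
  C[0][1] = min over k of (A[0][0] + B[0][1] = 10 + 7 = 17, A[0][1] + B[1][1] = 10 + -2 = 8, A[0][2] + B[2][1] = 10 + 5 = 15) = 8 (attained at k = 1)
  C[0][2] = min over k of (A[0][0] + B[0][2] = 10 + 1 = 11, A[0][1] + B[1][2] = 10 + -4 = 6, A[0][2] + B[2][2] = 10 + 0 = 10) = 6 (attained at k = 1)
  C[1][0] = min over k of (A[1][0] + B[0][0] = 7 + -1 = 6, A[1][1] + B[1][0] = 5 + -4 = 1, A[1][2] + B[2][0] = 5 + 0 = 5) = 1 (attained at k = 1)
  C[1][1] = min over k of (A[1][0] + B[0][1] = 7 + 7 = 14, A[1][1] + B[1][1] = 5 + -2 = 3, A[1][2] + B[2][1] = 5 + 5 = 10) = 3 (attained at k = 1)
  C[1][2] = min over k of (A[1][0] + B[0][2] = 7 + 1 = 8, A[1][1] + B[1][2] = 5 + -4 = 1, A[1][2] + B[2][2] = 5 + 0 = 5) = 1 (attained at k = 1)
  C[2][0] = min over k of (A[2][0] + B[0][0] = -5 + -1 = -6, A[2][1] + B[1][0] = -4 + -4 = -8, A[2][2] + B[2][0] = 9 + 0 = 9) = -8 (attained at k = 1)
  C[2][1] = min over k of (A[2][0] + B[0][1] = -5 + 7 = 2, A[2][1] + B[1][1] = -4 + -2 = -6, A[2][2] + B[2][1] = 9 + 5 = 14) = -6 (attained at k = 1)
  C[2][2] = min over k of (A[2][0] + B[0][2] = -5 + 1 = -4, A[2][1] + B[1][2] = -4 + -4 = -8, A[2][2] + B[2][2] = 9 + 0 = 9) = -8 (attained at k = 1)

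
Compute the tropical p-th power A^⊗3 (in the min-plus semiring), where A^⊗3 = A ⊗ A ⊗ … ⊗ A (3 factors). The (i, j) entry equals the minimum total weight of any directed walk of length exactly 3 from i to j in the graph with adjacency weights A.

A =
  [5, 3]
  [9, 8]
A^⊗3 =
  [15, 13]
  [19, 17]

Each entry (A^⊗3)_ij equals the minimum over all length-3 walks i = v_0 → v_1 → … → v_3 = j of Σ_t A[v_t][v_{t+1}]. For example, for (i, j) = (0, 1) we minimise over 4 possible intermediate vertex sequences; the minimum is 13, attained along the walk 0 → 0 → 0 → 1.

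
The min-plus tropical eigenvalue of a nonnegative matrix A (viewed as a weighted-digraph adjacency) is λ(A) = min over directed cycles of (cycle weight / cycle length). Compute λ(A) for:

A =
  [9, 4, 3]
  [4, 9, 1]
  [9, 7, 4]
λ(A) = 4

Enumerate directed cycles and compute their means (weight / length). Sample:
  cycle 0 → 0: weight = 9, length = 1, mean = 9/1 ≈ 9.000
  cycle 1 → 1: weight = 9, length = 1, mean = 9/1 ≈ 9.000
  cycle 2 → 2: weight = 4, length = 1, mean = 4/1 ≈ 4.000
  cycle 0 → 1 → 0: weight = 8, length = 2, mean = 8/2 ≈ 4.000
  cycle 0 → 2 → 0: weight = 12, length = 2, mean = 12/2 ≈ 6.000
  cycle 1 → 0 → 1: weight = 8, length = 2, mean = 8/2 ≈ 4.000
Minimum mean = 4.000, attained e.g. along the cycle 2 → 2 with weight 4 and length 1. So λ(A) = 4/1 = 4.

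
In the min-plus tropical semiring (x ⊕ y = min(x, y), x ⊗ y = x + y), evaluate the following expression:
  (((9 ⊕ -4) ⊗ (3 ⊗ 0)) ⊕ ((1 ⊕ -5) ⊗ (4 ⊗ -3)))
(((9 ⊕ -4) ⊗ (3 ⊗ 0)) ⊕ ((1 ⊕ -5) ⊗ (4 ⊗ -3))) = -4

Expand innermost to outermost. Recall ⊕ takes the minimum of its arguments and ⊗ takes their sum. Working out the expression (((9 ⊕ -4) ⊗ (3 ⊗ 0)) ⊕ ((1 ⊕ -5) ⊗ (4 ⊗ -3))) gives -4.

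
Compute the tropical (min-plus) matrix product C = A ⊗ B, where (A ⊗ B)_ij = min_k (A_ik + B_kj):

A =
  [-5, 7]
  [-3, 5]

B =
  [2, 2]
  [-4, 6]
A ⊗ B =
  [-3, -3]
  [-1, -1]

Apply the min-plus product entry-by-entry:
  C[0][0] = min over k of (A[0][0] + B[0][0] = -5 + 2 = -3, A[0][1] + B[1][0] = 7 + -4 = 3) = -3 (attained at k = 0)
  C[0][1] = min over k of (A[0][0] + B[0][1] = -5 + 2 = -3, A[0][1] + B[1][1] = 7 + 6 = 13) = -3 (attained at k = 0)
  C[1][0] = min over k of (A[1][0] + B[0][0] = -3 + 2 = -1, A[1][1] + B[1][0] = 5 + -4 = 1) = -1 (attained at k = 0)
  C[1][1] = min over k of (A[1][0] + B[0][1] = -3 + 2 = -1, A[1][1] + B[1][1] = 5 + 6 = 11) = -1 (attained at k = 0)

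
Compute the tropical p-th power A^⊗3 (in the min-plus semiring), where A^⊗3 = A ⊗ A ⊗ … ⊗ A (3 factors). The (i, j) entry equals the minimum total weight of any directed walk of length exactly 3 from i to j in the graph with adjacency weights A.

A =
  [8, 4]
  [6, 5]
A^⊗3 =
  [15, 14]
  [16, 15]

Each entry (A^⊗3)_ij equals the minimum over all length-3 walks i = v_0 → v_1 → … → v_3 = j of Σ_t A[v_t][v_{t+1}]. For example, for (i, j) = (0, 1) we minimise over 4 possible intermediate vertex sequences; the minimum is 14, attained along the walk 0 → 1 → 0 → 1.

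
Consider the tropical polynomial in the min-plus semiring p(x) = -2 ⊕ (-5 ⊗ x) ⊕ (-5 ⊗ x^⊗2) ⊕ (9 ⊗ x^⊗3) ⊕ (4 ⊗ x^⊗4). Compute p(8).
p(8) = -2

A tropical monomial a ⊗ x^⊗i evaluates to a + i · x. Evaluating each term at x = 8:
  Term 0 contributes -2 + 0 · 8 = -2
  Term 1 contributes -5 + 1 · 8 = 3
  Term 2 contributes -5 + 2 · 8 = 11
  Term 3 contributes 9 + 3 · 8 = 33
  Term 4 contributes 4 + 4 · 8 = 36
p(8) = ⊕ of these = min[-2, 3, 11, 33, 36] = -2.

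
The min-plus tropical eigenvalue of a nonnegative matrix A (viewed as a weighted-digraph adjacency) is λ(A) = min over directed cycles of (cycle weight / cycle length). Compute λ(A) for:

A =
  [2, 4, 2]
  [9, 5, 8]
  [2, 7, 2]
λ(A) = 2

Enumerate directed cycles and compute their means (weight / length). Sample:
  cycle 0 → 0: weight = 2, length = 1, mean = 2/1 ≈ 2.000
  cycle 1 → 1: weight = 5, length = 1, mean = 5/1 ≈ 5.000
  cycle 2 → 2: weight = 2, length = 1, mean = 2/1 ≈ 2.000
  cycle 0 → 1 → 0: weight = 13, length = 2, mean = 13/2 ≈ 6.500
  cycle 0 → 2 → 0: weight = 4, length = 2, mean = 4/2 ≈ 2.000
  cycle 1 → 0 → 1: weight = 13, length = 2, mean = 13/2 ≈ 6.500
Minimum mean = 2.000, attained e.g. along the cycle 0 → 0 with weight 2 and length 1. So λ(A) = 2/1 = 2.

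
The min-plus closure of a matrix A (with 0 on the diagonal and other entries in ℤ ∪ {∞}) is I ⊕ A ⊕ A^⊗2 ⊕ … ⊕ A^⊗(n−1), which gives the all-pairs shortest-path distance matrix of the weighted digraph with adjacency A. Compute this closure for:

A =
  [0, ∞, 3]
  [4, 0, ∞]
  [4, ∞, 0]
Closure =
  [0, ∞, 3]
  [4, 0, 7]
  [4, ∞, 0]

This is the Floyd-Warshall all-pairs shortest-path computation. For each intermediate vertex k = 0, 1, …, 2, update dist[i][j] ← min(dist[i][j], dist[i][k] + dist[k][j]). The final matrix gives, for each (i, j), the minimum total weight of any directed path from i to j (possibly empty when i = j).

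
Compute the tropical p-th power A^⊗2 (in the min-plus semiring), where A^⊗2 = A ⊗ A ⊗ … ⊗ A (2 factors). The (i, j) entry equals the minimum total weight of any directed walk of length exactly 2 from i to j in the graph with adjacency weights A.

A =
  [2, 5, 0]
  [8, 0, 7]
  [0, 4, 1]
A^⊗2 =
  [0, 4, 1]
  [7, 0, 7]
  [1, 4, 0]

Each entry (A^⊗2)_ij equals the minimum over all length-2 walks i = v_0 → v_1 → … → v_2 = j of Σ_t A[v_t][v_{t+1}]. For example, for (i, j) = (0, 2) we minimise over 3 possible intermediate vertex sequences; the minimum is 1, attained along the walk 0 → 2 → 2.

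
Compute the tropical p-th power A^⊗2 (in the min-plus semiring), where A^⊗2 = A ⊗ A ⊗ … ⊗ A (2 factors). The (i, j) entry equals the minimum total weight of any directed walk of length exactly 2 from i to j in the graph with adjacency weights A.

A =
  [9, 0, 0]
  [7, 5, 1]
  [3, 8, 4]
A^⊗2 =
  [3, 5, 1]
  [4, 7, 5]
  [7, 3, 3]

Each entry (A^⊗2)_ij equals the minimum over all length-2 walks i = v_0 → v_1 → … → v_2 = j of Σ_t A[v_t][v_{t+1}]. For example, for (i, j) = (0, 2) we minimise over 3 possible intermediate vertex sequences; the minimum is 1, attained along the walk 0 → 1 → 2.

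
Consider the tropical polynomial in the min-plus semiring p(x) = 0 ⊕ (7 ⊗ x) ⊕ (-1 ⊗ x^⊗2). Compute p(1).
p(1) = 0

A tropical monomial a ⊗ x^⊗i evaluates to a + i · x. Evaluating each term at x = 1:
  Term 0 contributes 0 + 0 · 1 = 0
  Term 1 contributes 7 + 1 · 1 = 8
  Term 2 contributes -1 + 2 · 1 = 1
p(1) = ⊕ of these = min[0, 8, 1] = 0.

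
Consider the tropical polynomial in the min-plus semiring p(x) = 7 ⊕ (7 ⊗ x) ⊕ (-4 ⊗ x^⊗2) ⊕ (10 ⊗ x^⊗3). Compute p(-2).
p(-2) = -8

A tropical monomial a ⊗ x^⊗i evaluates to a + i · x. Evaluating each term at x = -2:
  Term 0 contributes 7 + 0 · -2 = 7
  Term 1 contributes 7 + 1 · -2 = 5
  Term 2 contributes -4 + 2 · -2 = -8
  Term 3 contributes 10 + 3 · -2 = 4
p(-2) = ⊕ of these = min[7, 5, -8, 4] = -8.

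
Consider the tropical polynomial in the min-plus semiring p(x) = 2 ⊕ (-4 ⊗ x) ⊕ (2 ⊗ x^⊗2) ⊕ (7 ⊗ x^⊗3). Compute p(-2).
p(-2) = -6

A tropical monomial a ⊗ x^⊗i evaluates to a + i · x. Evaluating each term at x = -2:
  Term 0 contributes 2 + 0 · -2 = 2
  Term 1 contributes -4 + 1 · -2 = -6
  Term 2 contributes 2 + 2 · -2 = -2
  Term 3 contributes 7 + 3 · -2 = 1
p(-2) = ⊕ of these = min[2, -6, -2, 1] = -6.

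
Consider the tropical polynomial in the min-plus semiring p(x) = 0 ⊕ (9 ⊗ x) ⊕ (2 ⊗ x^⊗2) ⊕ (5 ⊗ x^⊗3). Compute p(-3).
p(-3) = -4

A tropical monomial a ⊗ x^⊗i evaluates to a + i · x. Evaluating each term at x = -3:
  Term 0 contributes 0 + 0 · -3 = 0
  Term 1 contributes 9 + 1 · -3 = 6
  Term 2 contributes 2 + 2 · -3 = -4
  Term 3 contributes 5 + 3 · -3 = -4
p(-3) = ⊕ of these = min[0, 6, -4, -4] = -4.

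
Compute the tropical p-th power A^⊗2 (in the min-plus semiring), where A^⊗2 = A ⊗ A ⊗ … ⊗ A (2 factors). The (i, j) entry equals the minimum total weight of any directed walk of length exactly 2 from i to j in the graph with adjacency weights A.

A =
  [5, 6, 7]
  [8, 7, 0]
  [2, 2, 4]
A^⊗2 =
  [9, 9, 6]
  [2, 2, 4]
  [6, 6, 2]

Each entry (A^⊗2)_ij equals the minimum over all length-2 walks i = v_0 → v_1 → … → v_2 = j of Σ_t A[v_t][v_{t+1}]. For example, for (i, j) = (0, 2) we minimise over 3 possible intermediate vertex sequences; the minimum is 6, attained along the walk 0 → 1 → 2.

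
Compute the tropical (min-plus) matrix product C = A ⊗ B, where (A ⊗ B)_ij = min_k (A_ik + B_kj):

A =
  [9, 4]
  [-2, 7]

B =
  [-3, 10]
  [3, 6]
A ⊗ B =
  [6, 10]
  [-5, 8]

Apply the min-plus product entry-by-entry:
  C[0][0] = min over k of (A[0][0] + B[0][0] = 9 + -3 = 6, A[0][1] + B[1][0] = 4 + 3 = 7) = 6 (attained at k = 0)
  C[0][1] = min over k of (A[0][0] + B[0][1] = 9 + 10 = 19, A[0][1] + B[1][1] = 4 + 6 = 10) = 10 (attained at k = 1)
  C[1][0] = min over k of (A[1][0] + B[0][0] = -2 + -3 = -5, A[1][1] + B[1][0] = 7 + 3 = 10) = -5 (attained at k = 0)
  C[1][1] = min over k of (A[1][0] + B[0][1] = -2 + 10 = 8, A[1][1] + B[1][1] = 7 + 6 = 13) = 8 (attained at k = 0)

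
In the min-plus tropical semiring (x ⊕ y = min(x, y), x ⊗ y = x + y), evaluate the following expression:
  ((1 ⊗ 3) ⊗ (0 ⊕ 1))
((1 ⊗ 3) ⊗ (0 ⊕ 1)) = 4

Expand innermost to outermost. Recall ⊕ takes the minimum of its arguments and ⊗ takes their sum. Working out the expression ((1 ⊗ 3) ⊗ (0 ⊕ 1)) gives 4.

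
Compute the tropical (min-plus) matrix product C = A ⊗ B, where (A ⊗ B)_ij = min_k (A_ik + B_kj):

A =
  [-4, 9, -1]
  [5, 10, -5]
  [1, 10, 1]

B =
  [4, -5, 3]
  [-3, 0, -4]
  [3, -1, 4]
A ⊗ B =
  [0, -9, -1]
  [-2, -6, -1]
  [4, -4, 4]

Apply the min-plus product entry-by-entry:
  C[0][0] = min over k of (A[0][0] + B[0][0] = -4 + 4 = 0, A[0][1] + B[1][0] = 9 + -3 = 6, A[0][2] + B[2][0] = -1 + 3 = 2) = 0 (attained at k = 0)
  C[0][1] = min over k of (A[0][0] + B[0][1] = -4 + -5 = -9, A[0][1] + B[1][1] = 9 + 0 = 9, A[0][2] + B[2][1] = -1 + -1 = -2) = -9 (attained at k = 0)
  C[0][2] = min over k of (A[0][0] + B[0][2] = -4 + 3 = -1, A[0][1] + B[1][2] = 9 + -4 = 5, A[0][2] + B[2][2] = -1 + 4 = 3) = -1 (attained at k = 0)
  C[1][0] = min over k of (A[1][0] + B[0][0] = 5 + 4 = 9, A[1][1] + B[1][0] = 10 + -3 = 7, A[1][2] + B[2][0] = -5 + 3 = -2) = -2 (attained at k = 2)
  C[1][1] = min over k of (A[1][0] + B[0][1] = 5 + -5 = 0, A[1][1] + B[1][1] = 10 + 0 = 10, A[1][2] + B[2][1] = -5 + -1 = -6) = -6 (attained at k = 2)
  C[1][2] = min over k of (A[1][0] + B[0][2] = 5 + 3 = 8, A[1][1] + B[1][2] = 10 + -4 = 6, A[1][2] + B[2][2] = -5 + 4 = -1) = -1 (attained at k = 2)
  C[2][0] = min over k of (A[2][0] + B[0][0] = 1 + 4 = 5, A[2][1] + B[1][0] = 10 + -3 = 7, A[2][2] + B[2][0] = 1 + 3 = 4) = 4 (attained at k = 2)
  C[2][1] = min over k of (A[2][0] + B[0][1] = 1 + -5 = -4, A[2][1] + B[1][1] = 10 + 0 = 10, A[2][2] + B[2][1] = 1 + -1 = 0) = -4 (attained at k = 0)
  C[2][2] = min over k of (A[2][0] + B[0][2] = 1 + 3 = 4, A[2][1] + B[1][2] = 10 + -4 = 6, A[2][2] + B[2][2] = 1 + 4 = 5) = 4 (attained at k = 0)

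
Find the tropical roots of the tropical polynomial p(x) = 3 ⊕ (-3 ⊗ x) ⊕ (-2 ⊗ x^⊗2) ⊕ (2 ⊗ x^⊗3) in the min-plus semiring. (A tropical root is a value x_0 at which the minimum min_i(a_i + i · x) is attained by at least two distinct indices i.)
Roots: {-4, -1, 6}

Each tropical root is a break point of the lower envelope of the lines y = a_i + i · x (there are 4 lines, with slopes 0, 1, ..., 3). Only the lines that attain the minimum somewhere contribute to roots; other lines are dominated. Here the surviving (envelope) indices are i = 3, i = 2, i = 1, i = 0.
Intersections between consecutive envelope lines give the roots: for adjacent envelope indices i < j the intersection is x = (a_i − a_j) / (j − i). Reading off the sorted break points: {-4, -1, 6}.
Verification: at each break x_0, at least two indices attain the minimum of min_i(a_i + i · x_0).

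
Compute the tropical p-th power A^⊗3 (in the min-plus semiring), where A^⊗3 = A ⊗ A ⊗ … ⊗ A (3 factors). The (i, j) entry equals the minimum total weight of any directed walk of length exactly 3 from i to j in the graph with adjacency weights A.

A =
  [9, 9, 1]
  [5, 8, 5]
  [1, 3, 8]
A^⊗3 =
  [9, 11, 3]
  [7, 9, 7]
  [3, 5, 9]

Each entry (A^⊗3)_ij equals the minimum over all length-3 walks i = v_0 → v_1 → … → v_3 = j of Σ_t A[v_t][v_{t+1}]. For example, for (i, j) = (0, 2) we minimise over 9 possible intermediate vertex sequences; the minimum is 3, attained along the walk 0 → 2 → 0 → 2.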